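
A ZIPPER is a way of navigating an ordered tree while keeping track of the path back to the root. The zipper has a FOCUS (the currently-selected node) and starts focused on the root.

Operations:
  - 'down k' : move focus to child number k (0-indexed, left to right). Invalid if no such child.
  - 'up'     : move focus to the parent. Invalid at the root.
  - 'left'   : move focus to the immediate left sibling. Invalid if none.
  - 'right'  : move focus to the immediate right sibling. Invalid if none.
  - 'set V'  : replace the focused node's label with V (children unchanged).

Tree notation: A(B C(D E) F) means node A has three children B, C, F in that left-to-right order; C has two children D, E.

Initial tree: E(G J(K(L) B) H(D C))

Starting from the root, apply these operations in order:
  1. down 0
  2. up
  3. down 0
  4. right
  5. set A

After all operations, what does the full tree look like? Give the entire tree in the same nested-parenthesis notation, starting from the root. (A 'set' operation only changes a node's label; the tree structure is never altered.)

Answer: E(G A(K(L) B) H(D C))

Derivation:
Step 1 (down 0): focus=G path=0 depth=1 children=[] left=[] right=['J', 'H'] parent=E
Step 2 (up): focus=E path=root depth=0 children=['G', 'J', 'H'] (at root)
Step 3 (down 0): focus=G path=0 depth=1 children=[] left=[] right=['J', 'H'] parent=E
Step 4 (right): focus=J path=1 depth=1 children=['K', 'B'] left=['G'] right=['H'] parent=E
Step 5 (set A): focus=A path=1 depth=1 children=['K', 'B'] left=['G'] right=['H'] parent=E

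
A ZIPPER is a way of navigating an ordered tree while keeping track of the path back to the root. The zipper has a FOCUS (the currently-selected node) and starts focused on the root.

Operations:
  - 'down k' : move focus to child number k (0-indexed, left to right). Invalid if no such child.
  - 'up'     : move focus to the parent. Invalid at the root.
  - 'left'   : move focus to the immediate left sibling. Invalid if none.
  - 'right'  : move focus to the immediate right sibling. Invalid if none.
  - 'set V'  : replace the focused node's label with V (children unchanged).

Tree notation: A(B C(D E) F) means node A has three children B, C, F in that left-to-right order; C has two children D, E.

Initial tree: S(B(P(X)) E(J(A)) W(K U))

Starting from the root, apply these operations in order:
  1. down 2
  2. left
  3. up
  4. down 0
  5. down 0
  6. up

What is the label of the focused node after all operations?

Step 1 (down 2): focus=W path=2 depth=1 children=['K', 'U'] left=['B', 'E'] right=[] parent=S
Step 2 (left): focus=E path=1 depth=1 children=['J'] left=['B'] right=['W'] parent=S
Step 3 (up): focus=S path=root depth=0 children=['B', 'E', 'W'] (at root)
Step 4 (down 0): focus=B path=0 depth=1 children=['P'] left=[] right=['E', 'W'] parent=S
Step 5 (down 0): focus=P path=0/0 depth=2 children=['X'] left=[] right=[] parent=B
Step 6 (up): focus=B path=0 depth=1 children=['P'] left=[] right=['E', 'W'] parent=S

Answer: B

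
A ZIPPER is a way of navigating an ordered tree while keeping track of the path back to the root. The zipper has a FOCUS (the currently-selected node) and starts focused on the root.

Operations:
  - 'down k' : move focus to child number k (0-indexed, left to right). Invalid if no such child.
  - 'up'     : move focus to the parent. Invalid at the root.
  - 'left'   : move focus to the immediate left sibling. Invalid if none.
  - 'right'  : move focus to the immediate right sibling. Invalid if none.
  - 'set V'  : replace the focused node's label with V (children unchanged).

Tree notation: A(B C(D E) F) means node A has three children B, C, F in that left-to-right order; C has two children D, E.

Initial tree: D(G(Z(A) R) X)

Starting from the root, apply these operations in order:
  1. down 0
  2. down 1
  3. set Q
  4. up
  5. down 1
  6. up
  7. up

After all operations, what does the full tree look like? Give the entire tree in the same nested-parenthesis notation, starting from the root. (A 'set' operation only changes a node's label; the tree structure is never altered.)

Step 1 (down 0): focus=G path=0 depth=1 children=['Z', 'R'] left=[] right=['X'] parent=D
Step 2 (down 1): focus=R path=0/1 depth=2 children=[] left=['Z'] right=[] parent=G
Step 3 (set Q): focus=Q path=0/1 depth=2 children=[] left=['Z'] right=[] parent=G
Step 4 (up): focus=G path=0 depth=1 children=['Z', 'Q'] left=[] right=['X'] parent=D
Step 5 (down 1): focus=Q path=0/1 depth=2 children=[] left=['Z'] right=[] parent=G
Step 6 (up): focus=G path=0 depth=1 children=['Z', 'Q'] left=[] right=['X'] parent=D
Step 7 (up): focus=D path=root depth=0 children=['G', 'X'] (at root)

Answer: D(G(Z(A) Q) X)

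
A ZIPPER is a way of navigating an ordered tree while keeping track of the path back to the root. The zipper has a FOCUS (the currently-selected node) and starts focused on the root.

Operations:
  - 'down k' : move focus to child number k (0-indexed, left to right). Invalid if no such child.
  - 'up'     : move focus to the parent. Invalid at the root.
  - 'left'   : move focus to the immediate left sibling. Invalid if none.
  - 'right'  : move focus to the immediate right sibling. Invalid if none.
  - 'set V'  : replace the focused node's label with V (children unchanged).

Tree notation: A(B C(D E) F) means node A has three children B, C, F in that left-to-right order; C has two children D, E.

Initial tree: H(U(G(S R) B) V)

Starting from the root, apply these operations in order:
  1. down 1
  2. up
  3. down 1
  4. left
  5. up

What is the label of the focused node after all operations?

Answer: H

Derivation:
Step 1 (down 1): focus=V path=1 depth=1 children=[] left=['U'] right=[] parent=H
Step 2 (up): focus=H path=root depth=0 children=['U', 'V'] (at root)
Step 3 (down 1): focus=V path=1 depth=1 children=[] left=['U'] right=[] parent=H
Step 4 (left): focus=U path=0 depth=1 children=['G', 'B'] left=[] right=['V'] parent=H
Step 5 (up): focus=H path=root depth=0 children=['U', 'V'] (at root)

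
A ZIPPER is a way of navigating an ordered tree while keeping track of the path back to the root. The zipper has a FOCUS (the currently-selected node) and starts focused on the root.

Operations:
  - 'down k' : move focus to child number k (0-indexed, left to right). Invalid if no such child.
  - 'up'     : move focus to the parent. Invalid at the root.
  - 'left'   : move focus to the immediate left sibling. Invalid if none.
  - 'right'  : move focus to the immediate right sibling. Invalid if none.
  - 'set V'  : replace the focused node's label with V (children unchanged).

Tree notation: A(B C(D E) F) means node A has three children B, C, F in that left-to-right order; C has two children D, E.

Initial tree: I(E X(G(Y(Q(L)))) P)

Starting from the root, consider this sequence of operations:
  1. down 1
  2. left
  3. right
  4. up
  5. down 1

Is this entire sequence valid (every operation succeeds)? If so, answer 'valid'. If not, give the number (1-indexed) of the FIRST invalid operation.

Step 1 (down 1): focus=X path=1 depth=1 children=['G'] left=['E'] right=['P'] parent=I
Step 2 (left): focus=E path=0 depth=1 children=[] left=[] right=['X', 'P'] parent=I
Step 3 (right): focus=X path=1 depth=1 children=['G'] left=['E'] right=['P'] parent=I
Step 4 (up): focus=I path=root depth=0 children=['E', 'X', 'P'] (at root)
Step 5 (down 1): focus=X path=1 depth=1 children=['G'] left=['E'] right=['P'] parent=I

Answer: valid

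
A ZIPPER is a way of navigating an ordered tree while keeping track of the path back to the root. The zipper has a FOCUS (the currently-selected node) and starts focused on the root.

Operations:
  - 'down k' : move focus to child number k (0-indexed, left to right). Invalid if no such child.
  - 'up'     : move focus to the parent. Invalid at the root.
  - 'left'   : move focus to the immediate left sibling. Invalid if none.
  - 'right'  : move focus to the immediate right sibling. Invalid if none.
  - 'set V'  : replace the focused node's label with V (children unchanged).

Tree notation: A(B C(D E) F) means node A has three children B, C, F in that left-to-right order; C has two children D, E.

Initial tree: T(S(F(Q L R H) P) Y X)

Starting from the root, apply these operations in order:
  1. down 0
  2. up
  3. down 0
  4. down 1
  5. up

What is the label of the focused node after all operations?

Answer: S

Derivation:
Step 1 (down 0): focus=S path=0 depth=1 children=['F', 'P'] left=[] right=['Y', 'X'] parent=T
Step 2 (up): focus=T path=root depth=0 children=['S', 'Y', 'X'] (at root)
Step 3 (down 0): focus=S path=0 depth=1 children=['F', 'P'] left=[] right=['Y', 'X'] parent=T
Step 4 (down 1): focus=P path=0/1 depth=2 children=[] left=['F'] right=[] parent=S
Step 5 (up): focus=S path=0 depth=1 children=['F', 'P'] left=[] right=['Y', 'X'] parent=T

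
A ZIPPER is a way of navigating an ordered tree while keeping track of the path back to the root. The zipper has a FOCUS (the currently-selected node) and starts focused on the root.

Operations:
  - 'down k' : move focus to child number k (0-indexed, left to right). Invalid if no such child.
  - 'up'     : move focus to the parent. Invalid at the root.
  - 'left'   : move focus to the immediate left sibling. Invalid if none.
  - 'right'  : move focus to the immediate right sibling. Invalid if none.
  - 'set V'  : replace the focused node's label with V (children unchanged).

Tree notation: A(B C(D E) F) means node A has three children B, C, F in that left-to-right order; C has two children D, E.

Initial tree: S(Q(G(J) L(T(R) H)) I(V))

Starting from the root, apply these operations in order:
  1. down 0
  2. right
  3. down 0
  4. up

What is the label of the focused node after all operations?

Step 1 (down 0): focus=Q path=0 depth=1 children=['G', 'L'] left=[] right=['I'] parent=S
Step 2 (right): focus=I path=1 depth=1 children=['V'] left=['Q'] right=[] parent=S
Step 3 (down 0): focus=V path=1/0 depth=2 children=[] left=[] right=[] parent=I
Step 4 (up): focus=I path=1 depth=1 children=['V'] left=['Q'] right=[] parent=S

Answer: I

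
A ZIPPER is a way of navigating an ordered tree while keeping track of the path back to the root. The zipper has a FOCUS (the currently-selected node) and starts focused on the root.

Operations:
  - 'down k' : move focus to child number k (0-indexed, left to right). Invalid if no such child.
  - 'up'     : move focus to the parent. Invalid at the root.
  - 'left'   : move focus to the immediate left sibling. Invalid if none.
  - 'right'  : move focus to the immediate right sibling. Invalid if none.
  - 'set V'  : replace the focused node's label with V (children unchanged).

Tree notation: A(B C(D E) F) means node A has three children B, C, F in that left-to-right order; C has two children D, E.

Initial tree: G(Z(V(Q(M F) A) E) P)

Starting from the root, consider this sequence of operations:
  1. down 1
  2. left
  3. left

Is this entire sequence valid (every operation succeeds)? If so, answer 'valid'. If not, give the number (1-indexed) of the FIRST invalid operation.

Answer: 3

Derivation:
Step 1 (down 1): focus=P path=1 depth=1 children=[] left=['Z'] right=[] parent=G
Step 2 (left): focus=Z path=0 depth=1 children=['V', 'E'] left=[] right=['P'] parent=G
Step 3 (left): INVALID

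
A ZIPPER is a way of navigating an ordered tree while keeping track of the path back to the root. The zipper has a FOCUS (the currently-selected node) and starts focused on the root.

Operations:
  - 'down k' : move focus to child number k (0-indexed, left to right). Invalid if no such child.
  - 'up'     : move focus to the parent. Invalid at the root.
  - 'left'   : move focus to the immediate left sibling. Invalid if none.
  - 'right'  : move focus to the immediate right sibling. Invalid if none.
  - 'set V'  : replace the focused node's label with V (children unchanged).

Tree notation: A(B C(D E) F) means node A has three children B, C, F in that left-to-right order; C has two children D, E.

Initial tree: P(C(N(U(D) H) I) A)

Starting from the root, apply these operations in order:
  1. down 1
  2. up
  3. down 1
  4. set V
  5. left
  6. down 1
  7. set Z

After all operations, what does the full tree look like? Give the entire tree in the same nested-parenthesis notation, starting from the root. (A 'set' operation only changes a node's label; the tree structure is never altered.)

Step 1 (down 1): focus=A path=1 depth=1 children=[] left=['C'] right=[] parent=P
Step 2 (up): focus=P path=root depth=0 children=['C', 'A'] (at root)
Step 3 (down 1): focus=A path=1 depth=1 children=[] left=['C'] right=[] parent=P
Step 4 (set V): focus=V path=1 depth=1 children=[] left=['C'] right=[] parent=P
Step 5 (left): focus=C path=0 depth=1 children=['N', 'I'] left=[] right=['V'] parent=P
Step 6 (down 1): focus=I path=0/1 depth=2 children=[] left=['N'] right=[] parent=C
Step 7 (set Z): focus=Z path=0/1 depth=2 children=[] left=['N'] right=[] parent=C

Answer: P(C(N(U(D) H) Z) V)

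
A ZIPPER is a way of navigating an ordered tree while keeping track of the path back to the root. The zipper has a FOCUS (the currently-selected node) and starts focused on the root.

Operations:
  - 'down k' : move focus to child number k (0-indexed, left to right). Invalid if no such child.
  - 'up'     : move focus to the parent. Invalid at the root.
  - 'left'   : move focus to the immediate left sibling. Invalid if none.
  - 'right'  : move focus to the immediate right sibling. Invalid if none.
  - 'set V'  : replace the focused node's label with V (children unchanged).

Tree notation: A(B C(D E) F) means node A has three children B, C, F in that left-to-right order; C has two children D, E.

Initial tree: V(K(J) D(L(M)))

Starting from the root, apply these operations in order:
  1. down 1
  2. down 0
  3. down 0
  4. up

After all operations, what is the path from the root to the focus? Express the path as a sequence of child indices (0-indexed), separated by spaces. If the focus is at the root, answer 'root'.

Step 1 (down 1): focus=D path=1 depth=1 children=['L'] left=['K'] right=[] parent=V
Step 2 (down 0): focus=L path=1/0 depth=2 children=['M'] left=[] right=[] parent=D
Step 3 (down 0): focus=M path=1/0/0 depth=3 children=[] left=[] right=[] parent=L
Step 4 (up): focus=L path=1/0 depth=2 children=['M'] left=[] right=[] parent=D

Answer: 1 0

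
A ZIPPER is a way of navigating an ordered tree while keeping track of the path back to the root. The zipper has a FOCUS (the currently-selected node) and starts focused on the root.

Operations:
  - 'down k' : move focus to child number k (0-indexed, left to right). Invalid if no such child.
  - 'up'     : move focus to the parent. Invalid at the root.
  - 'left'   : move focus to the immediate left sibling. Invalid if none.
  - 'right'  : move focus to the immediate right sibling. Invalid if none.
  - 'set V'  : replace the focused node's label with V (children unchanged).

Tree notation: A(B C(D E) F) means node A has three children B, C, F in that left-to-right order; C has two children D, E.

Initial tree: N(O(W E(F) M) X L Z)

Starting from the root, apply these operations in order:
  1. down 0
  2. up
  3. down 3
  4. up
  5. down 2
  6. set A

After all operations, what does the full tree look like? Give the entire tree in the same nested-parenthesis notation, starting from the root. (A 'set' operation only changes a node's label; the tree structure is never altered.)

Step 1 (down 0): focus=O path=0 depth=1 children=['W', 'E', 'M'] left=[] right=['X', 'L', 'Z'] parent=N
Step 2 (up): focus=N path=root depth=0 children=['O', 'X', 'L', 'Z'] (at root)
Step 3 (down 3): focus=Z path=3 depth=1 children=[] left=['O', 'X', 'L'] right=[] parent=N
Step 4 (up): focus=N path=root depth=0 children=['O', 'X', 'L', 'Z'] (at root)
Step 5 (down 2): focus=L path=2 depth=1 children=[] left=['O', 'X'] right=['Z'] parent=N
Step 6 (set A): focus=A path=2 depth=1 children=[] left=['O', 'X'] right=['Z'] parent=N

Answer: N(O(W E(F) M) X A Z)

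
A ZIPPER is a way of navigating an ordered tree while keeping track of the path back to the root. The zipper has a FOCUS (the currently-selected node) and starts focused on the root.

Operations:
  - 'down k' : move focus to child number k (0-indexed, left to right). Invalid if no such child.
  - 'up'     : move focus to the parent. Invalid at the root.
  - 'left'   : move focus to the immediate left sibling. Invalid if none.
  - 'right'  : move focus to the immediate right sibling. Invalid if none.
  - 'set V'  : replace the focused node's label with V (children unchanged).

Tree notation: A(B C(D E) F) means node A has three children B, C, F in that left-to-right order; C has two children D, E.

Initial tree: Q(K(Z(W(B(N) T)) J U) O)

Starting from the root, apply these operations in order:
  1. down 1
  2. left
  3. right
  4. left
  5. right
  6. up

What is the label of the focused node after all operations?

Answer: Q

Derivation:
Step 1 (down 1): focus=O path=1 depth=1 children=[] left=['K'] right=[] parent=Q
Step 2 (left): focus=K path=0 depth=1 children=['Z', 'J', 'U'] left=[] right=['O'] parent=Q
Step 3 (right): focus=O path=1 depth=1 children=[] left=['K'] right=[] parent=Q
Step 4 (left): focus=K path=0 depth=1 children=['Z', 'J', 'U'] left=[] right=['O'] parent=Q
Step 5 (right): focus=O path=1 depth=1 children=[] left=['K'] right=[] parent=Q
Step 6 (up): focus=Q path=root depth=0 children=['K', 'O'] (at root)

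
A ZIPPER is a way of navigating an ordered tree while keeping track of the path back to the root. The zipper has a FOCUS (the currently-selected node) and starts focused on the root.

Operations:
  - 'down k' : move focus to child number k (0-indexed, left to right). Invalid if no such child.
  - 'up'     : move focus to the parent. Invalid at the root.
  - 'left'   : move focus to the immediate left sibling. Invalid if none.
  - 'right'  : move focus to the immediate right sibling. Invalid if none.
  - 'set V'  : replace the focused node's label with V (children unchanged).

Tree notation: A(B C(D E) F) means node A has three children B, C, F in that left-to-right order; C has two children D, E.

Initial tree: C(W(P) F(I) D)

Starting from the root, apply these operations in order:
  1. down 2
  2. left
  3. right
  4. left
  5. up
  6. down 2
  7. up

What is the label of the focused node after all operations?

Answer: C

Derivation:
Step 1 (down 2): focus=D path=2 depth=1 children=[] left=['W', 'F'] right=[] parent=C
Step 2 (left): focus=F path=1 depth=1 children=['I'] left=['W'] right=['D'] parent=C
Step 3 (right): focus=D path=2 depth=1 children=[] left=['W', 'F'] right=[] parent=C
Step 4 (left): focus=F path=1 depth=1 children=['I'] left=['W'] right=['D'] parent=C
Step 5 (up): focus=C path=root depth=0 children=['W', 'F', 'D'] (at root)
Step 6 (down 2): focus=D path=2 depth=1 children=[] left=['W', 'F'] right=[] parent=C
Step 7 (up): focus=C path=root depth=0 children=['W', 'F', 'D'] (at root)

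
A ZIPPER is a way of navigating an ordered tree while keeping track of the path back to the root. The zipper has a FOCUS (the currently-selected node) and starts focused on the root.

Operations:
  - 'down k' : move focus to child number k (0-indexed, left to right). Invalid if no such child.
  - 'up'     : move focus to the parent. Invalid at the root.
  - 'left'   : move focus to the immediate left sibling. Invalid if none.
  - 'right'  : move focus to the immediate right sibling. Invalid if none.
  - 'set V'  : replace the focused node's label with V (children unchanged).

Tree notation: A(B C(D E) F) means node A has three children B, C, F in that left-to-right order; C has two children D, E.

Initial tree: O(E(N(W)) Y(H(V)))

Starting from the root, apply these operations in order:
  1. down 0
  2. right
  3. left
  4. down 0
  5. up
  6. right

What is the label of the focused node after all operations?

Answer: Y

Derivation:
Step 1 (down 0): focus=E path=0 depth=1 children=['N'] left=[] right=['Y'] parent=O
Step 2 (right): focus=Y path=1 depth=1 children=['H'] left=['E'] right=[] parent=O
Step 3 (left): focus=E path=0 depth=1 children=['N'] left=[] right=['Y'] parent=O
Step 4 (down 0): focus=N path=0/0 depth=2 children=['W'] left=[] right=[] parent=E
Step 5 (up): focus=E path=0 depth=1 children=['N'] left=[] right=['Y'] parent=O
Step 6 (right): focus=Y path=1 depth=1 children=['H'] left=['E'] right=[] parent=O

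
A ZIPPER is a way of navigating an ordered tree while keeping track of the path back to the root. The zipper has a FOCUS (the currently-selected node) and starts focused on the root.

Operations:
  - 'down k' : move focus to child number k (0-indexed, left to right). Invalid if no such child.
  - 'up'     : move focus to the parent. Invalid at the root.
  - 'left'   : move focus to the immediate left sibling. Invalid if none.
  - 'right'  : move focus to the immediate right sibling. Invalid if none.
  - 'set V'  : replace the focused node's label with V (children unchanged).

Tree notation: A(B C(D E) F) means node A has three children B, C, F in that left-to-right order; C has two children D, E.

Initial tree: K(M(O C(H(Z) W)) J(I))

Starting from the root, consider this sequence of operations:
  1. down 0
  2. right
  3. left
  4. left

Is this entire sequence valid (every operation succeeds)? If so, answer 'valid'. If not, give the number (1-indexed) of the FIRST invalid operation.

Answer: 4

Derivation:
Step 1 (down 0): focus=M path=0 depth=1 children=['O', 'C'] left=[] right=['J'] parent=K
Step 2 (right): focus=J path=1 depth=1 children=['I'] left=['M'] right=[] parent=K
Step 3 (left): focus=M path=0 depth=1 children=['O', 'C'] left=[] right=['J'] parent=K
Step 4 (left): INVALID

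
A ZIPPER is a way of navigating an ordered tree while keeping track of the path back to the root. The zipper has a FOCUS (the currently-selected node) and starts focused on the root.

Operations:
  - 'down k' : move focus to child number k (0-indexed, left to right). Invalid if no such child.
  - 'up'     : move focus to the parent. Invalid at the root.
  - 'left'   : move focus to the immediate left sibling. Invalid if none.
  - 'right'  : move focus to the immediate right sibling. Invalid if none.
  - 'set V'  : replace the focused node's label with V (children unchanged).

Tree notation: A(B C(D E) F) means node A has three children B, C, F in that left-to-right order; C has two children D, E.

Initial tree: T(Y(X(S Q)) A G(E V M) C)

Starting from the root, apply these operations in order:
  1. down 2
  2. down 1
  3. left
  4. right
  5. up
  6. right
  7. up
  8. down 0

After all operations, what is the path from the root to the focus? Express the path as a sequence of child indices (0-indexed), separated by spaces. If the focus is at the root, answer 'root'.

Step 1 (down 2): focus=G path=2 depth=1 children=['E', 'V', 'M'] left=['Y', 'A'] right=['C'] parent=T
Step 2 (down 1): focus=V path=2/1 depth=2 children=[] left=['E'] right=['M'] parent=G
Step 3 (left): focus=E path=2/0 depth=2 children=[] left=[] right=['V', 'M'] parent=G
Step 4 (right): focus=V path=2/1 depth=2 children=[] left=['E'] right=['M'] parent=G
Step 5 (up): focus=G path=2 depth=1 children=['E', 'V', 'M'] left=['Y', 'A'] right=['C'] parent=T
Step 6 (right): focus=C path=3 depth=1 children=[] left=['Y', 'A', 'G'] right=[] parent=T
Step 7 (up): focus=T path=root depth=0 children=['Y', 'A', 'G', 'C'] (at root)
Step 8 (down 0): focus=Y path=0 depth=1 children=['X'] left=[] right=['A', 'G', 'C'] parent=T

Answer: 0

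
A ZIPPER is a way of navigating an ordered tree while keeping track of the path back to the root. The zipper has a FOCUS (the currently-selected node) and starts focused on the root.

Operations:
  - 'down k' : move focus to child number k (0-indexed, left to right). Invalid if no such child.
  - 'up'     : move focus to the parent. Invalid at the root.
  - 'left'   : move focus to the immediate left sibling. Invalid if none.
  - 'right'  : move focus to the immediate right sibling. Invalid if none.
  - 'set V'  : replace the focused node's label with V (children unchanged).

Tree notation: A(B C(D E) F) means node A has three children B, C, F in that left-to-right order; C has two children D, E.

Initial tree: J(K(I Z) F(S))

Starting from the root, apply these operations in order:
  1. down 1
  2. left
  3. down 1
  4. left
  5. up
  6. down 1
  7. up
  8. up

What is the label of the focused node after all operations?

Step 1 (down 1): focus=F path=1 depth=1 children=['S'] left=['K'] right=[] parent=J
Step 2 (left): focus=K path=0 depth=1 children=['I', 'Z'] left=[] right=['F'] parent=J
Step 3 (down 1): focus=Z path=0/1 depth=2 children=[] left=['I'] right=[] parent=K
Step 4 (left): focus=I path=0/0 depth=2 children=[] left=[] right=['Z'] parent=K
Step 5 (up): focus=K path=0 depth=1 children=['I', 'Z'] left=[] right=['F'] parent=J
Step 6 (down 1): focus=Z path=0/1 depth=2 children=[] left=['I'] right=[] parent=K
Step 7 (up): focus=K path=0 depth=1 children=['I', 'Z'] left=[] right=['F'] parent=J
Step 8 (up): focus=J path=root depth=0 children=['K', 'F'] (at root)

Answer: J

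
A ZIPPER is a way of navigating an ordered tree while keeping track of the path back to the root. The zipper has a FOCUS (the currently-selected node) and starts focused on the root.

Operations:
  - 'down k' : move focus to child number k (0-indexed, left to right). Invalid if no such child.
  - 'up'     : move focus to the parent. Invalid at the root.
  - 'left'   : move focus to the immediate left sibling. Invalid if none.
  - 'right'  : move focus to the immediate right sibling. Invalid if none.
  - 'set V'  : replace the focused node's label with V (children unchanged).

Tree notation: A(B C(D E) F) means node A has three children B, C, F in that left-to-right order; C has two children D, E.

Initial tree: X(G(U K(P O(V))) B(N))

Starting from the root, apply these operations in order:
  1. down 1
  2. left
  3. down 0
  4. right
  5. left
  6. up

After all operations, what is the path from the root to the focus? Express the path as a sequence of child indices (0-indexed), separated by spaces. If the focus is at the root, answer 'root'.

Answer: 0

Derivation:
Step 1 (down 1): focus=B path=1 depth=1 children=['N'] left=['G'] right=[] parent=X
Step 2 (left): focus=G path=0 depth=1 children=['U', 'K'] left=[] right=['B'] parent=X
Step 3 (down 0): focus=U path=0/0 depth=2 children=[] left=[] right=['K'] parent=G
Step 4 (right): focus=K path=0/1 depth=2 children=['P', 'O'] left=['U'] right=[] parent=G
Step 5 (left): focus=U path=0/0 depth=2 children=[] left=[] right=['K'] parent=G
Step 6 (up): focus=G path=0 depth=1 children=['U', 'K'] left=[] right=['B'] parent=X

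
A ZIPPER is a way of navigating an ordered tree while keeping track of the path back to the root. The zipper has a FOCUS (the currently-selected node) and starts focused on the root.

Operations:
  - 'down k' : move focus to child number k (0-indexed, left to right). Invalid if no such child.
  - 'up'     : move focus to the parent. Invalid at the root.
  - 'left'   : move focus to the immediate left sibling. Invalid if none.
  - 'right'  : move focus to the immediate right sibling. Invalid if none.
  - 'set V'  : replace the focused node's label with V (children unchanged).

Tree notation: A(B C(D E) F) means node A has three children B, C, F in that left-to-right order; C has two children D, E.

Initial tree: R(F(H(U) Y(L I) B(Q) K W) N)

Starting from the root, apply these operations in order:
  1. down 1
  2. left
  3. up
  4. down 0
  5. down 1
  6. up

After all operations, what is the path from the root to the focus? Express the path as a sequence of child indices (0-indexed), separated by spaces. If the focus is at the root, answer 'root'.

Answer: 0

Derivation:
Step 1 (down 1): focus=N path=1 depth=1 children=[] left=['F'] right=[] parent=R
Step 2 (left): focus=F path=0 depth=1 children=['H', 'Y', 'B', 'K', 'W'] left=[] right=['N'] parent=R
Step 3 (up): focus=R path=root depth=0 children=['F', 'N'] (at root)
Step 4 (down 0): focus=F path=0 depth=1 children=['H', 'Y', 'B', 'K', 'W'] left=[] right=['N'] parent=R
Step 5 (down 1): focus=Y path=0/1 depth=2 children=['L', 'I'] left=['H'] right=['B', 'K', 'W'] parent=F
Step 6 (up): focus=F path=0 depth=1 children=['H', 'Y', 'B', 'K', 'W'] left=[] right=['N'] parent=R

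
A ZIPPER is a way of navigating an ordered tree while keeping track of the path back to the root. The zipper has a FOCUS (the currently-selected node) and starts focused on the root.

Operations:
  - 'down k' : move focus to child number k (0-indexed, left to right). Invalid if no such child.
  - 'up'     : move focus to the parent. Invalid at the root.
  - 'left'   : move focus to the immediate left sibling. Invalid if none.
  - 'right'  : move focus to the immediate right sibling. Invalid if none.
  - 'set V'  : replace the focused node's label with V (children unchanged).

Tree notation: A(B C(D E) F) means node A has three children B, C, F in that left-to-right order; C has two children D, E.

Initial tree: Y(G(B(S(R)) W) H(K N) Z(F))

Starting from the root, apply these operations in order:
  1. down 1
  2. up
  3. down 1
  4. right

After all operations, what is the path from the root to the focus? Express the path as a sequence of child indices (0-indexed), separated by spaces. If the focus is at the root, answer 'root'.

Answer: 2

Derivation:
Step 1 (down 1): focus=H path=1 depth=1 children=['K', 'N'] left=['G'] right=['Z'] parent=Y
Step 2 (up): focus=Y path=root depth=0 children=['G', 'H', 'Z'] (at root)
Step 3 (down 1): focus=H path=1 depth=1 children=['K', 'N'] left=['G'] right=['Z'] parent=Y
Step 4 (right): focus=Z path=2 depth=1 children=['F'] left=['G', 'H'] right=[] parent=Y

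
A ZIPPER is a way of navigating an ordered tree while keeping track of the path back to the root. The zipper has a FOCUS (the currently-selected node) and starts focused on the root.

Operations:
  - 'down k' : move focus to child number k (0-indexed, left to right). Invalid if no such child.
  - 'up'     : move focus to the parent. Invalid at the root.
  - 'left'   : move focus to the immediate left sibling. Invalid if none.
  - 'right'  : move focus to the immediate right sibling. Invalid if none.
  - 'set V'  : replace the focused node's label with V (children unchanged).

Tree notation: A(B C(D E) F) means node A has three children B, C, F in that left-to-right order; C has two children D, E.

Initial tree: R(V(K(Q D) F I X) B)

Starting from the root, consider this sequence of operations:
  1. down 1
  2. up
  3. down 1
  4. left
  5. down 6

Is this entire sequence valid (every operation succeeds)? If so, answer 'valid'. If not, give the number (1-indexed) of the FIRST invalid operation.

Step 1 (down 1): focus=B path=1 depth=1 children=[] left=['V'] right=[] parent=R
Step 2 (up): focus=R path=root depth=0 children=['V', 'B'] (at root)
Step 3 (down 1): focus=B path=1 depth=1 children=[] left=['V'] right=[] parent=R
Step 4 (left): focus=V path=0 depth=1 children=['K', 'F', 'I', 'X'] left=[] right=['B'] parent=R
Step 5 (down 6): INVALID

Answer: 5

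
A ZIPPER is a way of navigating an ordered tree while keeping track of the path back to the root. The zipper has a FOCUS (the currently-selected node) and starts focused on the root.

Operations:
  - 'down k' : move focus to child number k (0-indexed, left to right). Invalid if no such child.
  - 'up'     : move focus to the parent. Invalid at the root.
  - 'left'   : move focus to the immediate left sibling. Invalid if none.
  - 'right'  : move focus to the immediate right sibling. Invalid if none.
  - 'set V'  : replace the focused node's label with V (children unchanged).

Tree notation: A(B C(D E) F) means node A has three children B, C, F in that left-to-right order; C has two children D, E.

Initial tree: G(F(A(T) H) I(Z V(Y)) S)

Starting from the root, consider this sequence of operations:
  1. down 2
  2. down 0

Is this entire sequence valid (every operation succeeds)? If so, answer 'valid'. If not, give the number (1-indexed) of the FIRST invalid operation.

Step 1 (down 2): focus=S path=2 depth=1 children=[] left=['F', 'I'] right=[] parent=G
Step 2 (down 0): INVALID

Answer: 2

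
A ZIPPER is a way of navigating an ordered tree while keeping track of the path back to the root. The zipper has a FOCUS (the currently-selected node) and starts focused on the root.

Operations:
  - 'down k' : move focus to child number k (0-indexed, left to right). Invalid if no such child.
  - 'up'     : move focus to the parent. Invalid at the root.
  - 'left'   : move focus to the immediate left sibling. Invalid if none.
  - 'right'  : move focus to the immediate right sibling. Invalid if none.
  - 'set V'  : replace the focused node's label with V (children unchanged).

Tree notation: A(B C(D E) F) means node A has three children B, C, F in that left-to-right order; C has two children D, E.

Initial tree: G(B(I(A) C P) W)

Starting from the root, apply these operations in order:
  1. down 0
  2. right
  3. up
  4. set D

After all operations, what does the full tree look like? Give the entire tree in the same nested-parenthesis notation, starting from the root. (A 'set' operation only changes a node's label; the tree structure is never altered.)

Step 1 (down 0): focus=B path=0 depth=1 children=['I', 'C', 'P'] left=[] right=['W'] parent=G
Step 2 (right): focus=W path=1 depth=1 children=[] left=['B'] right=[] parent=G
Step 3 (up): focus=G path=root depth=0 children=['B', 'W'] (at root)
Step 4 (set D): focus=D path=root depth=0 children=['B', 'W'] (at root)

Answer: D(B(I(A) C P) W)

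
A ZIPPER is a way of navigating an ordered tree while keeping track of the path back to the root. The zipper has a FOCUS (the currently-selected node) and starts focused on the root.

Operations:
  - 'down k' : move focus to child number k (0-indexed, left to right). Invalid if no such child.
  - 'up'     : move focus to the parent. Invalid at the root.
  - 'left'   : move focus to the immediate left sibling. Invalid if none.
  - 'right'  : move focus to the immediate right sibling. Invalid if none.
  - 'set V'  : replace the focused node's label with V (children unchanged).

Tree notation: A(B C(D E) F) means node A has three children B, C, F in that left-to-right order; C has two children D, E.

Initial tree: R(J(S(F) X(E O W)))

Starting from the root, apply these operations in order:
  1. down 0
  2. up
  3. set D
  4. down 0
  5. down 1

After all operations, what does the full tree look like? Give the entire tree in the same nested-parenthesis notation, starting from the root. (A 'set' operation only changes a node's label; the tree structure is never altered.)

Step 1 (down 0): focus=J path=0 depth=1 children=['S', 'X'] left=[] right=[] parent=R
Step 2 (up): focus=R path=root depth=0 children=['J'] (at root)
Step 3 (set D): focus=D path=root depth=0 children=['J'] (at root)
Step 4 (down 0): focus=J path=0 depth=1 children=['S', 'X'] left=[] right=[] parent=D
Step 5 (down 1): focus=X path=0/1 depth=2 children=['E', 'O', 'W'] left=['S'] right=[] parent=J

Answer: D(J(S(F) X(E O W)))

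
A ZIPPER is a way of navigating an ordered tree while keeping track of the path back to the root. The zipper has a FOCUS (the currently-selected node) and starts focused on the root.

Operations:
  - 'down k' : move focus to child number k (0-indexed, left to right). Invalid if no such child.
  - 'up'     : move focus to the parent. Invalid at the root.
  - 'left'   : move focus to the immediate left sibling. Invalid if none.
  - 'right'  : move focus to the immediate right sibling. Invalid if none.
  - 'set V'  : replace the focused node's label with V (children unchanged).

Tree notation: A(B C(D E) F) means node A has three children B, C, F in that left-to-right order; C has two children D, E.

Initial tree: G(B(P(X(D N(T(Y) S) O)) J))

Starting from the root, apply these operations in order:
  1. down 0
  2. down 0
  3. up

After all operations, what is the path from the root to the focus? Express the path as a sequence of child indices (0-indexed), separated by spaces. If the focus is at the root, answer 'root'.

Step 1 (down 0): focus=B path=0 depth=1 children=['P', 'J'] left=[] right=[] parent=G
Step 2 (down 0): focus=P path=0/0 depth=2 children=['X'] left=[] right=['J'] parent=B
Step 3 (up): focus=B path=0 depth=1 children=['P', 'J'] left=[] right=[] parent=G

Answer: 0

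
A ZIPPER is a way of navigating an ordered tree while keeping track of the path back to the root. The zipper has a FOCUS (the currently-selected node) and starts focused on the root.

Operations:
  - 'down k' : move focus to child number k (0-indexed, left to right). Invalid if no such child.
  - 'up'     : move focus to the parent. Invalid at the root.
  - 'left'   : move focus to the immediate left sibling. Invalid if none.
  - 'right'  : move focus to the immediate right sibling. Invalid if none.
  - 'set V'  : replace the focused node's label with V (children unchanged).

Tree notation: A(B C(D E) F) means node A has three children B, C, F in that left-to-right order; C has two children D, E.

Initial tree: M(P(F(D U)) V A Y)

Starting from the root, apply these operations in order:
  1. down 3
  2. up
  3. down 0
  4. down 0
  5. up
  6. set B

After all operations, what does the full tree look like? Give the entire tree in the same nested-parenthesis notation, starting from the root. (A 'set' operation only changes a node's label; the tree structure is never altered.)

Step 1 (down 3): focus=Y path=3 depth=1 children=[] left=['P', 'V', 'A'] right=[] parent=M
Step 2 (up): focus=M path=root depth=0 children=['P', 'V', 'A', 'Y'] (at root)
Step 3 (down 0): focus=P path=0 depth=1 children=['F'] left=[] right=['V', 'A', 'Y'] parent=M
Step 4 (down 0): focus=F path=0/0 depth=2 children=['D', 'U'] left=[] right=[] parent=P
Step 5 (up): focus=P path=0 depth=1 children=['F'] left=[] right=['V', 'A', 'Y'] parent=M
Step 6 (set B): focus=B path=0 depth=1 children=['F'] left=[] right=['V', 'A', 'Y'] parent=M

Answer: M(B(F(D U)) V A Y)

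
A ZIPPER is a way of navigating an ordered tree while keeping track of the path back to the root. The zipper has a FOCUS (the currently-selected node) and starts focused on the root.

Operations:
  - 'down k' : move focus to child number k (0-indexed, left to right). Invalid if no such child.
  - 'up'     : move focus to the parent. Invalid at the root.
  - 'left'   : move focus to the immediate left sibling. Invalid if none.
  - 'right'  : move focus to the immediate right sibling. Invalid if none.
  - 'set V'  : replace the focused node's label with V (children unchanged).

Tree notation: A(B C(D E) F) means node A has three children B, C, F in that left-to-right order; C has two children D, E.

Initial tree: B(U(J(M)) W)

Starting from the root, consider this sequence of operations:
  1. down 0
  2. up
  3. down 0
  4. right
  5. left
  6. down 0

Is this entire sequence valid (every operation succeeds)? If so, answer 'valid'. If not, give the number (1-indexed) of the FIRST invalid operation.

Step 1 (down 0): focus=U path=0 depth=1 children=['J'] left=[] right=['W'] parent=B
Step 2 (up): focus=B path=root depth=0 children=['U', 'W'] (at root)
Step 3 (down 0): focus=U path=0 depth=1 children=['J'] left=[] right=['W'] parent=B
Step 4 (right): focus=W path=1 depth=1 children=[] left=['U'] right=[] parent=B
Step 5 (left): focus=U path=0 depth=1 children=['J'] left=[] right=['W'] parent=B
Step 6 (down 0): focus=J path=0/0 depth=2 children=['M'] left=[] right=[] parent=U

Answer: valid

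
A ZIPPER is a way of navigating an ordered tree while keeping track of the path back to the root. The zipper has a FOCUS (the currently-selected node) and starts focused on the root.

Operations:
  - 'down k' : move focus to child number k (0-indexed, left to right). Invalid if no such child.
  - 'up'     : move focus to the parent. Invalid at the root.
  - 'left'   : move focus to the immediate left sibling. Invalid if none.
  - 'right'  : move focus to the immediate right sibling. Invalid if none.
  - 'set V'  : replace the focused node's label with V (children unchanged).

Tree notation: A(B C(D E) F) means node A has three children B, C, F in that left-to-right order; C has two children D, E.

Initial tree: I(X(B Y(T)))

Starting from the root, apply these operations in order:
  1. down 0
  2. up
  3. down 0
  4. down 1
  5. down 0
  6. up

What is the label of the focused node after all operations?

Answer: Y

Derivation:
Step 1 (down 0): focus=X path=0 depth=1 children=['B', 'Y'] left=[] right=[] parent=I
Step 2 (up): focus=I path=root depth=0 children=['X'] (at root)
Step 3 (down 0): focus=X path=0 depth=1 children=['B', 'Y'] left=[] right=[] parent=I
Step 4 (down 1): focus=Y path=0/1 depth=2 children=['T'] left=['B'] right=[] parent=X
Step 5 (down 0): focus=T path=0/1/0 depth=3 children=[] left=[] right=[] parent=Y
Step 6 (up): focus=Y path=0/1 depth=2 children=['T'] left=['B'] right=[] parent=X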